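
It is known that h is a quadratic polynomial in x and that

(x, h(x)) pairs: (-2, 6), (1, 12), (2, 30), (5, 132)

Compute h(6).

182

Write h(x) = ax² + bx + c; the 4 given values yield a linear system in the 3 coefficients.
Solving, h(x) = 4x² + 6x + 2.
Then h(6) = 182.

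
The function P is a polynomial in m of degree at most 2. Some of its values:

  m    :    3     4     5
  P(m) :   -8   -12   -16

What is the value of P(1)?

0

First differences: -4, -4.
Level-1 differences are constant, so P has degree 1.
Fitting a degree-1 polynomial gives P(m) = -4m + 4.
Then P(1) = 0.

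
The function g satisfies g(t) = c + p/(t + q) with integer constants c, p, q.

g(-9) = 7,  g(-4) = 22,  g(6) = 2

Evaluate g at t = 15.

(g(t) − c)(t + q) = p for each data point; the three points give a linear system in c and q, then p follows.
Solving: c = 4, q = 3, p = -18, so g(t) = 4 − 18/(t + 3).
Then g(15) = 4 − 18/18 = 3.

3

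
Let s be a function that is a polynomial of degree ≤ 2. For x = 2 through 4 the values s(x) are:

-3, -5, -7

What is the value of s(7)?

-13

First differences: -2, -2.
Level-1 differences are constant, so s has degree 1.
Fitting a degree-1 polynomial gives s(x) = -2x + 1.
Then s(7) = -13.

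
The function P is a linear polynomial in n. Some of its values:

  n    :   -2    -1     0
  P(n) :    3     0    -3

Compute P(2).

-9

First differences: -3, -3.
Level-1 differences are constant, so P has degree 1.
Fitting a degree-1 polynomial gives P(n) = -3n - 3.
Then P(2) = -9.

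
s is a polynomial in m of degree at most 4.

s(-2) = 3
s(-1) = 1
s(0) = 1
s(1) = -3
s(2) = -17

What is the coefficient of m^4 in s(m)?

First differences: -2, 0, -4, -14. Second differences: 2, -4, -10. Third differences: -6, -6.
Level-3 differences are constant, so s has degree 3.
Fitting a degree-3 polynomial gives s(m) = -m³ - 2m² - m + 1.
The coefficient of m^4 is 0.

0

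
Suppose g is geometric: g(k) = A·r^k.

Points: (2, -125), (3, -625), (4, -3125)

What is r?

Consecutive ratio: -625/(-125) = 5, and -3125/(-625) = 5, so r = 5.
Then A·5^2 = -125 gives A = -5, and g(k) = -5·5^k.

5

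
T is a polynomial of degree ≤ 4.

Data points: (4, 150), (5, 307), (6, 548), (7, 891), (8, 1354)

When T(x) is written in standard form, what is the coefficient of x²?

First differences: 157, 241, 343, 463. Second differences: 84, 102, 120. Third differences: 18, 18.
Level-3 differences are constant, so T has degree 3.
Fitting a degree-3 polynomial gives T(x) = 3x³ - 3x² + x + 2.
The coefficient of x² is -3.

-3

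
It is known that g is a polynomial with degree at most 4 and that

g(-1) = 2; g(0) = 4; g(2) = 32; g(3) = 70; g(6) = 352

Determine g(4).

Write g(n) = an^4 + bn³ + cn² + dn + e; the 5 given values yield a linear system in the 5 coefficients.
Solving, the leading coefficient vanishes, and g(n) = n³ + 3n² + 4n + 4.
Then g(4) = 132.

132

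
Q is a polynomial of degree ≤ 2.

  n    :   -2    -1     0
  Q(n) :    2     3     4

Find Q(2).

6

Write Q(n) = an² + bn + c; the 3 given values yield a linear system in the 3 coefficients.
Solving, the leading coefficient vanishes, and Q(n) = n + 4.
Then Q(2) = 6.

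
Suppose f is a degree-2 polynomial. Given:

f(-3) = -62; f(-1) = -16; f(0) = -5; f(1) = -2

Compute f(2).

-7

Write f(n) = an² + bn + c; the 4 given values yield a linear system in the 3 coefficients.
Solving, f(n) = -4n² + 7n - 5.
Then f(2) = -7.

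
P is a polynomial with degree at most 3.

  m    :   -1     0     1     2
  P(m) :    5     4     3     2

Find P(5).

First differences: -1, -1, -1.
Level-1 differences are constant, so P has degree 1.
Fitting a degree-1 polynomial gives P(m) = -m + 4.
Then P(5) = -1.

-1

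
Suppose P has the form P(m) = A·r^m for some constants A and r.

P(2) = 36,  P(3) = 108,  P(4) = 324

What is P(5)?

972

Consecutive ratio: 108/36 = 3, and 324/108 = 3, so r = 3.
Then A·3^2 = 36 gives A = 4, and P(m) = 4·3^m.
P(5) = 4·3^5 = 972.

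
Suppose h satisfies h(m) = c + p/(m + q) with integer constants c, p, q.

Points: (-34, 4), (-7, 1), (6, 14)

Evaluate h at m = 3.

41

(h(m) − c)(m + q) = p for each data point; the three points give a linear system in c and q, then p follows.
Solving: c = 5, q = -2, p = 36, so h(m) = 5 + 36/(m − 2).
Then h(3) = 5 + 36/1 = 41.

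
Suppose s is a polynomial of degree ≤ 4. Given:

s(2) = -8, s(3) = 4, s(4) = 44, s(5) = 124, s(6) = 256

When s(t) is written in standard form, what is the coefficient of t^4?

Write s(t) = at^4 + bt³ + ct² + dt + e; the 5 given values yield a linear system in the 5 coefficients.
Solving, the leading coefficient vanishes, and s(t) = 2t³ - 4t² - 6t + 4.
The coefficient of t^4 is 0.

0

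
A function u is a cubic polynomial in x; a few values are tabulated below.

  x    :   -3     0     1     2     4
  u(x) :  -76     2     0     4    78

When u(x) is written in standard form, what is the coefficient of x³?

Write u(x) = ax³ + bx² + cx + d; the 5 given values yield a linear system in the 4 coefficients.
Solving, u(x) = 2x³ - 3x² - x + 2.
The coefficient of x³ is 2.

2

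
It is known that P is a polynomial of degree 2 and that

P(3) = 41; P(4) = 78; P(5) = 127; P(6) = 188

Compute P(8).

Write P(t) = at² + bt + c; the 4 given values yield a linear system in the 3 coefficients.
Solving, P(t) = 6t² - 5t + 2.
Then P(8) = 346.

346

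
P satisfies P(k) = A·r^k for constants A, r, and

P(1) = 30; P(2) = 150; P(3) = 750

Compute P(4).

3750

Consecutive ratio: 150/30 = 5, and 750/150 = 5, so r = 5.
Then A·5^1 = 30 gives A = 6, and P(k) = 6·5^k.
P(4) = 6·5^4 = 3750.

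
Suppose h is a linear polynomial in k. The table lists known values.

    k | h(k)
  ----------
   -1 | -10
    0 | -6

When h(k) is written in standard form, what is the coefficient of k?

Write h(k) = ak + b; the 2 given values yield a linear system in the 2 coefficients.
Solving, h(k) = 4k - 6.
The coefficient of k is 4.

4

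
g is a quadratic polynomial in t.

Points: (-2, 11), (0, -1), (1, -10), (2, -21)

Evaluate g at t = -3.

14

Write g(t) = at² + bt + c; the 4 given values yield a linear system in the 3 coefficients.
Solving, g(t) = -t² - 8t - 1.
Then g(-3) = 14.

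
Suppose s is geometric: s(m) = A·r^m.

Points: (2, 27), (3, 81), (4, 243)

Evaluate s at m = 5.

729

Consecutive ratio: 81/27 = 3, and 243/81 = 3, so r = 3.
Then A·3^2 = 27 gives A = 3, and s(m) = 3·3^m.
s(5) = 3·3^5 = 729.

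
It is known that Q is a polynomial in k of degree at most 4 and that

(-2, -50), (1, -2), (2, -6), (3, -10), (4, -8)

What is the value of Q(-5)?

Write Q(k) = ak^4 + bk³ + ck² + dk + e; the 5 given values yield a linear system in the 5 coefficients.
Solving, the leading coefficient vanishes, and Q(k) = k³ - 6k² + 7k - 4.
Then Q(-5) = -314.

-314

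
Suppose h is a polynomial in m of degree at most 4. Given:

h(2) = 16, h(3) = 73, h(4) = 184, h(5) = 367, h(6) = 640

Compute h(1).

First differences: 57, 111, 183, 273. Second differences: 54, 72, 90. Third differences: 18, 18.
Level-3 differences are constant, so h has degree 3.
Fitting a degree-3 polynomial gives h(m) = 3m³ - 8.
Then h(1) = -5.

-5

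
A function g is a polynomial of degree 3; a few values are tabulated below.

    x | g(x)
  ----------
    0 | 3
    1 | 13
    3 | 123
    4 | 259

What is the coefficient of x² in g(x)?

3

Write g(x) = ax³ + bx² + cx + d; the 4 given values yield a linear system in the 4 coefficients.
Solving, g(x) = 3x³ + 3x² + 4x + 3.
The coefficient of x² is 3.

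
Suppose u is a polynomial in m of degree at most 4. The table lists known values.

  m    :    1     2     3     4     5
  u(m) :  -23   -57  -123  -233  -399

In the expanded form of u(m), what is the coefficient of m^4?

0

First differences: -34, -66, -110, -166. Second differences: -32, -44, -56. Third differences: -12, -12.
Level-3 differences are constant, so u has degree 3.
Fitting a degree-3 polynomial gives u(m) = -2m³ - 4m² - 8m - 9.
The coefficient of m^4 is 0.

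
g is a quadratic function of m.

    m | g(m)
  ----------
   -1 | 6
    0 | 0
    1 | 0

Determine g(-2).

18

Write g(m) = am² + bm + c; the 3 given values yield a linear system in the 3 coefficients.
Solving, g(m) = 3m² - 3m.
Then g(-2) = 18.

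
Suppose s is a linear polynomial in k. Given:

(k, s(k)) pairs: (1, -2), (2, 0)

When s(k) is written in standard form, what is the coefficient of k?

2

Write s(k) = ak + b; the 2 given values yield a linear system in the 2 coefficients.
Solving, s(k) = 2k - 4.
The coefficient of k is 2.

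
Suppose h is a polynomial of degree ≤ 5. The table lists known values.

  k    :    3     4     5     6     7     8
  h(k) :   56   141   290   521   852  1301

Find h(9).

1886

Write h(k) = ak^5 + bk^4 + ck³ + dk² + ek + p; the 6 given values yield a linear system in the 6 coefficients.
Solving, the top 2 coefficients vanish, and h(k) = 3k³ - 4k² + 2k + 5.
Then h(9) = 1886.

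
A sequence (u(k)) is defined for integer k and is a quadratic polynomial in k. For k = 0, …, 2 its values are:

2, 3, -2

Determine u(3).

-13

Write u(k) = ak² + bk + c; the 3 given values yield a linear system in the 3 coefficients.
Solving, u(k) = -3k² + 4k + 2.
Then u(3) = -13.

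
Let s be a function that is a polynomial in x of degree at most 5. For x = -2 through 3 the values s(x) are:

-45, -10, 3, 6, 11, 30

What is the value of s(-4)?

First differences: 35, 13, 3, 5, 19. Second differences: -22, -10, 2, 14. Third differences: 12, 12, 12.
Level-3 differences are constant, so s has degree 3.
Fitting a degree-3 polynomial gives s(x) = 2x³ - 5x² + 6x + 3.
Then s(-4) = -229.

-229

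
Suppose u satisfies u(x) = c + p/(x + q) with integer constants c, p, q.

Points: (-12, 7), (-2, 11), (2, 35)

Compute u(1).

(u(x) − c)(x + q) = p for each data point; the three points give a linear system in c and q, then p follows.
Solving: c = 5, q = -3, p = -30, so u(x) = 5 − 30/(x − 3).
Then u(1) = 5 − 30/(-2) = 20.

20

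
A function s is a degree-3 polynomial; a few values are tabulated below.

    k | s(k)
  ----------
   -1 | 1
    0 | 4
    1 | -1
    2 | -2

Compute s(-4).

Write s(k) = ak³ + bk² + ck + d; the 4 given values yield a linear system in the 4 coefficients.
Solving, s(k) = 2k³ - 4k² - 3k + 4.
Then s(-4) = -176.

-176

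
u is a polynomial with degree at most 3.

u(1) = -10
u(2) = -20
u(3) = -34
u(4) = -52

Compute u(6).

-100

First differences: -10, -14, -18. Second differences: -4, -4.
Level-2 differences are constant, so u has degree 2.
Fitting a degree-2 polynomial gives u(k) = -2k² - 4k - 4.
Then u(6) = -100.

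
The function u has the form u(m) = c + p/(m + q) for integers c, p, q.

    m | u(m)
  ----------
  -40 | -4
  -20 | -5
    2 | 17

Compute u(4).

(u(m) − c)(m + q) = p for each data point; the three points give a linear system in c and q, then p follows.
Solving: c = -3, q = 0, p = 40, so u(m) = -3 + 40/(m + 0).
Then u(4) = -3 + 40/4 = 7.

7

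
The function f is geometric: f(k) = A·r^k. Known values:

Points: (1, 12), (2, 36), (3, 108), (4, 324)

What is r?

Consecutive ratio: 36/12 = 3, and 108/36 = 3, so r = 3.
Then A·3^1 = 12 gives A = 4, and f(k) = 4·3^k.

3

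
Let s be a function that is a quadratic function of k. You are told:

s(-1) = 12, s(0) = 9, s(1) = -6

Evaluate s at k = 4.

-123

Write s(k) = ak² + bk + c; the 3 given values yield a linear system in the 3 coefficients.
Solving, s(k) = -6k² - 9k + 9.
Then s(4) = -123.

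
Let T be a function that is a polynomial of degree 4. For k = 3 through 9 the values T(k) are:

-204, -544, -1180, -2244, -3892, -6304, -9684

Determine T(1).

First differences: -340, -636, -1064, -1648, -2412, -3380. Second differences: -296, -428, -584, -764, -968. Third differences: -132, -156, -180, -204. Fourth differences: -24, -24, -24.
Level-4 differences are constant, so T has degree 4.
Fitting a degree-4 polynomial gives T(k) = -k^4 - 4k³ - 3k² + 4k.
Then T(1) = -4.

-4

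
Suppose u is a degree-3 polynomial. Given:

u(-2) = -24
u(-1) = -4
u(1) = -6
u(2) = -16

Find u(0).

Write u(n) = an³ + bn² + cn + d; the 4 given values yield a linear system in the 4 coefficients.
Solving, u(n) = n³ - 5n² - 2n.
Then u(0) = 0.

0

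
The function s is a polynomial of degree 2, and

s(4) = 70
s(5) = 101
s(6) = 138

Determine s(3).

45

Write s(n) = an² + bn + c; the 3 given values yield a linear system in the 3 coefficients.
Solving, s(n) = 3n² + 4n + 6.
Then s(3) = 45.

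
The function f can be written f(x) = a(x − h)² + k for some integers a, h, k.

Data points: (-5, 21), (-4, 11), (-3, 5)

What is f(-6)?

First differences -10, -6; second difference 4 = 2a, so a = 2.
Expanding, the x-coefficient is −2ah = -4h; matching it to the data gives h = -2, and then k = 3.
So f(x) = 2(x + 2)² + 3.
f(-6) = 2·(-4)² + 3 = 35.

35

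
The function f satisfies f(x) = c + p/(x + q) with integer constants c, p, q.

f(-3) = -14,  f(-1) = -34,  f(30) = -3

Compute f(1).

26

(f(x) − c)(x + q) = p for each data point; the three points give a linear system in c and q, then p follows.
Solving: c = -4, q = 0, p = 30, so f(x) = -4 + 30/(x + 0).
Then f(1) = -4 + 30/1 = 26.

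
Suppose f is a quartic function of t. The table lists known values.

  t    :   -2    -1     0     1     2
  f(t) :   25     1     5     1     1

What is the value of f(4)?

Write f(t) = at^4 + bt³ + ct² + dt + e; the 5 given values yield a linear system in the 5 coefficients.
Solving, f(t) = 2t^4 - 2t³ - 6t² + 2t + 5.
Then f(4) = 301.

301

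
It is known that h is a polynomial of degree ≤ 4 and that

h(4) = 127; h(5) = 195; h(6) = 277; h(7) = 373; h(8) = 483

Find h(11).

897

First differences: 68, 82, 96, 110. Second differences: 14, 14, 14.
Level-2 differences are constant, so h has degree 2.
Fitting a degree-2 polynomial gives h(m) = 7m² + 5m - 5.
Then h(11) = 897.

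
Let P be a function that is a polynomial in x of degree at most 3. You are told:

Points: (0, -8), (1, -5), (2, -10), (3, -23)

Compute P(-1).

-19

Write P(x) = ax³ + bx² + cx + d; the 4 given values yield a linear system in the 4 coefficients.
Solving, the leading coefficient vanishes, and P(x) = -4x² + 7x - 8.
Then P(-1) = -19.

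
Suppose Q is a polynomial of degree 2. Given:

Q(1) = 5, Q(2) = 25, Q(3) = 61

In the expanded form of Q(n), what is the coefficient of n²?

Write Q(n) = an² + bn + c; the 3 given values yield a linear system in the 3 coefficients.
Solving, Q(n) = 8n² - 4n + 1.
The coefficient of n² is 8.

8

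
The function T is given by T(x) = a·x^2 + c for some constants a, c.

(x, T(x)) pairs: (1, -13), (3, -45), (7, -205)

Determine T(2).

From T(1) = -13 and T(3) = -45: 1a + c = -13 and 9a + c = -45.
Subtracting: 8a = -32, so a = -4; then c = -13 − (-4)·1 = -9.
So T(x) = -4x² − 9, and T(2) = -25.

-25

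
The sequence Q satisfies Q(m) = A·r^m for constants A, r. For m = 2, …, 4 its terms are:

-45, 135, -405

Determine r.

-3

Consecutive ratio: 135/(-45) = -3, and -405/135 = -3, so r = -3.
Then A·(-3)^2 = -45 gives A = -5, and Q(m) = -5·(-3)^m.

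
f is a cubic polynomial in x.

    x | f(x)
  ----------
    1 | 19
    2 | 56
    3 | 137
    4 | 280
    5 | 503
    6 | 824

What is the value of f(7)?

First differences: 37, 81, 143, 223, 321. Second differences: 44, 62, 80, 98. Third differences: 18, 18, 18.
Level-3 differences are constant, so f has degree 3.
Extending the table by one column gives the next first difference 437, so f(7) = 824 + 437 = 1261.

1261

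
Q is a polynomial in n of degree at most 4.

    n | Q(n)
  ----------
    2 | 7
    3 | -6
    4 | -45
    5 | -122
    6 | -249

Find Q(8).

-701

First differences: -13, -39, -77, -127. Second differences: -26, -38, -50. Third differences: -12, -12.
Level-3 differences are constant, so Q has degree 3.
Fitting a degree-3 polynomial gives Q(n) = -2n³ + 5n² + 3.
Then Q(8) = -701.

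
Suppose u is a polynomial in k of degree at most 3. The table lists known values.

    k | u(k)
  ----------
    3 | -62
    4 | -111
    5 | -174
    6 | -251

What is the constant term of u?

1

First differences: -49, -63, -77. Second differences: -14, -14.
Level-2 differences are constant, so u has degree 2.
Fitting a degree-2 polynomial gives u(k) = -7k² + 1.
The constant term is u(0) = 1.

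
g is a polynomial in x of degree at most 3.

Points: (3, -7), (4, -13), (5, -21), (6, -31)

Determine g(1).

Write g(x) = ax³ + bx² + cx + d; the 4 given values yield a linear system in the 4 coefficients.
Solving, the leading coefficient vanishes, and g(x) = -x² + x - 1.
Then g(1) = -1.

-1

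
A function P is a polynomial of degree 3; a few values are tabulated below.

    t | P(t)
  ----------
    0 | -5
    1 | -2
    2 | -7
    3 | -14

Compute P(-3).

-122

Write P(t) = at³ + bt² + ct + d; the 4 given values yield a linear system in the 4 coefficients.
Solving, P(t) = t³ - 7t² + 9t - 5.
Then P(-3) = -122.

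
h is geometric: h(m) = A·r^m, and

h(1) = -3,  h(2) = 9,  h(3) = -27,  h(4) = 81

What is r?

-3

Consecutive ratio: 9/(-3) = -3, and -27/9 = -3, so r = -3.
Then A·(-3)^1 = -3 gives A = 1, and h(m) = 1·(-3)^m.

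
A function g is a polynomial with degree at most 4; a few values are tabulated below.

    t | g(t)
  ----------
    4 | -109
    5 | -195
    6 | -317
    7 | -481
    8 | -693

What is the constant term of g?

First differences: -86, -122, -164, -212. Second differences: -36, -42, -48. Third differences: -6, -6.
Level-3 differences are constant, so g has degree 3.
Fitting a degree-3 polynomial gives g(t) = -t³ - 3t² + 2t - 5.
The constant term is g(0) = -5.

-5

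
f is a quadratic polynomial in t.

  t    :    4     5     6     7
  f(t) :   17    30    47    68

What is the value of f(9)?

First differences: 13, 17, 21. Second differences: 4, 4.
Level-2 differences are constant, so f has degree 2.
Fitting a degree-2 polynomial gives f(t) = 2t² - 5t + 5.
Then f(9) = 122.

122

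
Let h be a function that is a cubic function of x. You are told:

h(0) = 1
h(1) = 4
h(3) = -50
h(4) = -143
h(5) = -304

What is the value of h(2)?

Write h(x) = ax³ + bx² + cx + d; the 5 given values yield a linear system in the 4 coefficients.
Solving, h(x) = -3x³ + 2x² + 4x + 1.
Then h(2) = -7.

-7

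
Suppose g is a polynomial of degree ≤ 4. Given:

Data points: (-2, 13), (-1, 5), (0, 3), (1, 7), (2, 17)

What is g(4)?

55

Write g(k) = ak^4 + bk³ + ck² + dk + e; the 5 given values yield a linear system in the 5 coefficients.
Solving, the top 2 coefficients vanish, and g(k) = 3k² + k + 3.
Then g(4) = 55.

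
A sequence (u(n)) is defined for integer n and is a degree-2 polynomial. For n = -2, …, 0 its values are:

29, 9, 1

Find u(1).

Write u(n) = an² + bn + c; the 3 given values yield a linear system in the 3 coefficients.
Solving, u(n) = 6n² - 2n + 1.
Then u(1) = 5.

5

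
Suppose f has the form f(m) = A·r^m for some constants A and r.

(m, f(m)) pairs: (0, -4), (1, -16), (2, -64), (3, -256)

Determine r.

4

Consecutive ratio: -16/(-4) = 4, and -64/(-16) = 4, so r = 4.
Then A·4^0 = -4 gives A = -4, and f(m) = -4·4^m.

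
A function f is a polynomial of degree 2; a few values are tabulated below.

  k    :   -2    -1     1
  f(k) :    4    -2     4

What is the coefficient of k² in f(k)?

3

Write f(k) = ak² + bk + c; the 3 given values yield a linear system in the 3 coefficients.
Solving, f(k) = 3k² + 3k - 2.
The coefficient of k² is 3.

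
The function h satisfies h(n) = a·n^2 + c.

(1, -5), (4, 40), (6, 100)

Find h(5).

67

From h(1) = -5 and h(4) = 40: 1a + c = -5 and 16a + c = 40.
Subtracting: 15a = 45, so a = 3; then c = -5 − 3·1 = -8.
So h(n) = 3n² − 8, and h(5) = 67.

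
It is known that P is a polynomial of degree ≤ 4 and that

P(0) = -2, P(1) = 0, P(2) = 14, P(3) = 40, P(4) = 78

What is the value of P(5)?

128

Write P(x) = ax^4 + bx³ + cx² + dx + e; the 5 given values yield a linear system in the 5 coefficients.
Solving, the top 2 coefficients vanish, and P(x) = 6x² - 4x - 2.
Then P(5) = 128.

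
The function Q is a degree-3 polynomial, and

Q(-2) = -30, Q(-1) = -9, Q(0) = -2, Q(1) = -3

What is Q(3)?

Write Q(x) = ax³ + bx² + cx + d; the 4 given values yield a linear system in the 4 coefficients.
Solving, Q(x) = x³ - 4x² + 2x - 2.
Then Q(3) = -5.

-5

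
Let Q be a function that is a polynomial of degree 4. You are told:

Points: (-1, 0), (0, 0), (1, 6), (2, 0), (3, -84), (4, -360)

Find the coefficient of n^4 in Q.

First differences: 0, 6, -6, -84, -276. Second differences: 6, -12, -78, -192. Third differences: -18, -66, -114. Fourth differences: -48, -48.
Level-4 differences are constant, so Q has degree 4.
Fitting a degree-4 polynomial gives Q(n) = -2n^4 + n³ + 5n² + 2n.
The coefficient of n^4 is -2.

-2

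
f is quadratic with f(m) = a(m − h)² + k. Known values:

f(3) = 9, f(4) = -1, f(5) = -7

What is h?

First differences -10, -6; second difference 4 = 2a, so a = 2.
Expanding, the m-coefficient is −2ah = -4h; matching it to the data gives h = 6, and then k = -9.
So f(m) = 2(m − 6)² − 9.
Hence h = 6.

6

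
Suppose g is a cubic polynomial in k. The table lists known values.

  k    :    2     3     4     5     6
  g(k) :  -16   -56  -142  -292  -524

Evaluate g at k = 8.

-1306

First differences: -40, -86, -150, -232. Second differences: -46, -64, -82. Third differences: -18, -18.
Level-3 differences are constant, so g has degree 3.
Fitting a degree-3 polynomial gives g(k) = -3k³ + 4k² - 3k - 2.
Then g(8) = -1306.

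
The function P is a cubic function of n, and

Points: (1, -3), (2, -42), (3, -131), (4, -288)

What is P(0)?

4

Write P(n) = an³ + bn² + cn + d; the 4 given values yield a linear system in the 4 coefficients.
Solving, P(n) = -3n³ - 7n² + 3n + 4.
The constant term is P(0) = 4.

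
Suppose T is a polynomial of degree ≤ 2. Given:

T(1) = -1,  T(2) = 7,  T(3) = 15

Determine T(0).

First differences: 8, 8.
Level-1 differences are constant, so T has degree 1.
Fitting a degree-1 polynomial gives T(k) = 8k - 9.
Then T(0) = -9.

-9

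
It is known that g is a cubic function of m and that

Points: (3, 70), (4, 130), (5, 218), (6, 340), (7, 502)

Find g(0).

First differences: 60, 88, 122, 162. Second differences: 28, 34, 40. Third differences: 6, 6.
Level-3 differences are constant, so g has degree 3.
Fitting a degree-3 polynomial gives g(m) = m³ + 2m² + 9m - 2.
Then g(0) = -2.

-2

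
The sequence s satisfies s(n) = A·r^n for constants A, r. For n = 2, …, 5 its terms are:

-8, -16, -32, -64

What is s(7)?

Consecutive ratio: -16/(-8) = 2, and -32/(-16) = 2, so r = 2.
Then A·2^2 = -8 gives A = -2, and s(n) = -2·2^n.
s(7) = -2·2^7 = -256.

-256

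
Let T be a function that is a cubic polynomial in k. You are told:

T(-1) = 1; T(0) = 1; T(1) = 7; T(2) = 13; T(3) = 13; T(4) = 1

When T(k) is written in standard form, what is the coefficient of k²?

Write T(k) = ak³ + bk² + ck + d; the 6 given values yield a linear system in the 4 coefficients.
Solving, T(k) = -k³ + 3k² + 4k + 1.
The coefficient of k² is 3.

3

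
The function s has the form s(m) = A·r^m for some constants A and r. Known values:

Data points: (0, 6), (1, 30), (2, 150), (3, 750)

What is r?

5

Consecutive ratio: 30/6 = 5, and 150/30 = 5, so r = 5.
Then A·5^0 = 6 gives A = 6, and s(m) = 6·5^m.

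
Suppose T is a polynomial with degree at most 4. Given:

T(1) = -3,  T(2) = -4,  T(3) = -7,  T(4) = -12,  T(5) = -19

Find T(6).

-28

First differences: -1, -3, -5, -7. Second differences: -2, -2, -2.
Level-2 differences are constant, so T has degree 2.
Fitting a degree-2 polynomial gives T(x) = -x² + 2x - 4.
Then T(6) = -28.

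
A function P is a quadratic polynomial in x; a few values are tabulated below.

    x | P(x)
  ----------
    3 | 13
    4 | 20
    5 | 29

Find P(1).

5

Write P(x) = ax² + bx + c; the 3 given values yield a linear system in the 3 coefficients.
Solving, P(x) = x² + 4.
Then P(1) = 5.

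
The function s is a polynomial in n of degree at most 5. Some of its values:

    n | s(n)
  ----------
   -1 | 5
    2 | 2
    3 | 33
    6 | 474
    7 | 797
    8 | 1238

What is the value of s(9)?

1815

Write s(n) = an^5 + bn^4 + cn³ + dn² + en + p; the 6 given values yield a linear system in the 6 coefficients.
Solving, the top 2 coefficients vanish, and s(n) = 3n³ - 4n² - 6n + 6.
Then s(9) = 1815.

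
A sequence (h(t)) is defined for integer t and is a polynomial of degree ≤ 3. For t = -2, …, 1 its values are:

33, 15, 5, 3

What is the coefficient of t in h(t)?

-6

First differences: -18, -10, -2. Second differences: 8, 8.
Level-2 differences are constant, so h has degree 2.
Fitting a degree-2 polynomial gives h(t) = 4t² - 6t + 5.
The coefficient of t is -6.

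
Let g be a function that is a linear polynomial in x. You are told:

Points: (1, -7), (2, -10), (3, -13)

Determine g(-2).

First differences: -3, -3.
Level-1 differences are constant, so g has degree 1.
Fitting a degree-1 polynomial gives g(x) = -3x - 4.
Then g(-2) = 2.

2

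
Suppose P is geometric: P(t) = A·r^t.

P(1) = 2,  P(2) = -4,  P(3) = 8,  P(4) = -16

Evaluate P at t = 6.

Consecutive ratio: -4/2 = -2, and 8/(-4) = -2, so r = -2.
Then A·(-2)^1 = 2 gives A = -1, and P(t) = -1·(-2)^t.
P(6) = -1·(-2)^6 = -64.

-64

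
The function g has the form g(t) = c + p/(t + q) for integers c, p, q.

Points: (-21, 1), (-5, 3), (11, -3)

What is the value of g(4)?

(g(t) − c)(t + q) = p for each data point; the three points give a linear system in c and q, then p follows.
Solving: c = 0, q = -3, p = -24, so g(t) = -24/(t − 3).
Then g(4) = 0 − 24/1 = -24.

-24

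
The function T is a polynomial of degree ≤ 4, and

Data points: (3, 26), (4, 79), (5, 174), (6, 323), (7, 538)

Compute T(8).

Write T(n) = an^4 + bn³ + cn² + dn + e; the 5 given values yield a linear system in the 5 coefficients.
Solving, the leading coefficient vanishes, and T(n) = 2n³ - 3n² - 1.
Then T(8) = 831.

831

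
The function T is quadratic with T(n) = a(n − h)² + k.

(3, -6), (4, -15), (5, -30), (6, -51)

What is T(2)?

-3

First differences -9, -15, -21; second difference -6 = 2a, so a = -3.
Expanding, the n-coefficient is −2ah = 6h; matching it to the data gives h = 2, and then k = -3.
So T(n) = -3(n − 2)² − 3.
T(2) = -3·0² − 3 = -3.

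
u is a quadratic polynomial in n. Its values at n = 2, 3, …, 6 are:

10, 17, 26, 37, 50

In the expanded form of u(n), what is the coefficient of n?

2

Write u(n) = an² + bn + c; the 5 given values yield a linear system in the 3 coefficients.
Solving, u(n) = n² + 2n + 2.
The coefficient of n is 2.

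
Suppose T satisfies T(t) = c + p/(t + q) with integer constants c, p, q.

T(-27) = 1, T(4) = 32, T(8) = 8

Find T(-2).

(T(t) − c)(t + q) = p for each data point; the three points give a linear system in c and q, then p follows.
Solving: c = 2, q = -3, p = 30, so T(t) = 2 + 30/(t − 3).
Then T(-2) = 2 + 30/(-5) = -4.

-4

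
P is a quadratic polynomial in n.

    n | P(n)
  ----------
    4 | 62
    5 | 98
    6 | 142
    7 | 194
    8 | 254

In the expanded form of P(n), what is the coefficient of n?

0

First differences: 36, 44, 52, 60. Second differences: 8, 8, 8.
Level-2 differences are constant, so P has degree 2.
Fitting a degree-2 polynomial gives P(n) = 4n² - 2.
The coefficient of n is 0.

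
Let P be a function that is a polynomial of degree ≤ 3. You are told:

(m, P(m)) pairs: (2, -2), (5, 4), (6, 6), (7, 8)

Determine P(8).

10

Write P(m) = am³ + bm² + cm + d; the 4 given values yield a linear system in the 4 coefficients.
Solving, the top 2 coefficients vanish, and P(m) = 2m - 6.
Then P(8) = 10.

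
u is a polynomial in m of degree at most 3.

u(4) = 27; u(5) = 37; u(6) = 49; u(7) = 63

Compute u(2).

Write u(m) = am³ + bm² + cm + d; the 4 given values yield a linear system in the 4 coefficients.
Solving, the leading coefficient vanishes, and u(m) = m² + m + 7.
Then u(2) = 13.

13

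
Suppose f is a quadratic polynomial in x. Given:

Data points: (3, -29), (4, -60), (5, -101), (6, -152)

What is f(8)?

First differences: -31, -41, -51. Second differences: -10, -10.
Level-2 differences are constant, so f has degree 2.
Fitting a degree-2 polynomial gives f(x) = -5x² + 4x + 4.
Then f(8) = -284.

-284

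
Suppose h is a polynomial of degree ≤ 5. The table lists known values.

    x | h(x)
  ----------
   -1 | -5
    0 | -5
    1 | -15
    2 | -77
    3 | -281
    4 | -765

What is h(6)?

Write h(x) = ax^5 + bx^4 + cx³ + dx² + ex + p; the 6 given values yield a linear system in the 6 coefficients.
Solving, the leading coefficient vanishes, and h(x) = -2x^4 - 3x³ - 3x² - 2x - 5.
Then h(6) = -3365.

-3365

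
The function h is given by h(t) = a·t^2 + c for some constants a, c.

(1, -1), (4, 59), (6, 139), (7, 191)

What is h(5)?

From h(1) = -1 and h(4) = 59: 1a + c = -1 and 16a + c = 59.
Subtracting: 15a = 60, so a = 4; then c = -1 − 4·1 = -5.
So h(t) = 4t² − 5, and h(5) = 95.

95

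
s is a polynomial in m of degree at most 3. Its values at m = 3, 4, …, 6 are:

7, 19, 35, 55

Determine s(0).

-5

First differences: 12, 16, 20. Second differences: 4, 4.
Level-2 differences are constant, so s has degree 2.
Fitting a degree-2 polynomial gives s(m) = 2m² - 2m - 5.
Then s(0) = -5.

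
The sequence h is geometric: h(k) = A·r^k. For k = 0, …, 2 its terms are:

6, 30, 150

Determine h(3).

Consecutive ratio: 30/6 = 5, and 150/30 = 5, so r = 5.
Then A·5^0 = 6 gives A = 6, and h(k) = 6·5^k.
h(3) = 6·5^3 = 750.

750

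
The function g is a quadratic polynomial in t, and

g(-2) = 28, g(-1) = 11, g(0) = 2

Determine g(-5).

Write g(t) = at² + bt + c; the 3 given values yield a linear system in the 3 coefficients.
Solving, g(t) = 4t² - 5t + 2.
Then g(-5) = 127.

127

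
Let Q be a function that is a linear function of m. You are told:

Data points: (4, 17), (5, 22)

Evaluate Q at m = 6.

Write Q(m) = am + b; the 2 given values yield a linear system in the 2 coefficients.
Solving, Q(m) = 5m - 3.
Then Q(6) = 27.

27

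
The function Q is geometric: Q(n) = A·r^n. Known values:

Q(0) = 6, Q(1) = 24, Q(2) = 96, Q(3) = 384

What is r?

Consecutive ratio: 24/6 = 4, and 96/24 = 4, so r = 4.
Then A·4^0 = 6 gives A = 6, and Q(n) = 6·4^n.

4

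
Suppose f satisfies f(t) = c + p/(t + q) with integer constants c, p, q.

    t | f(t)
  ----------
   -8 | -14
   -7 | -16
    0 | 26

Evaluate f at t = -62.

-5

(f(t) − c)(t + q) = p for each data point; the three points give a linear system in c and q, then p follows.
Solving: c = -4, q = 2, p = 60, so f(t) = -4 + 60/(t + 2).
Then f(-62) = -4 + 60/(-60) = -5.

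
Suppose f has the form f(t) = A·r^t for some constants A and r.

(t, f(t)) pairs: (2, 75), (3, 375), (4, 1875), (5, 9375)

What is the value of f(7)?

234375

Consecutive ratio: 375/75 = 5, and 1875/375 = 5, so r = 5.
Then A·5^2 = 75 gives A = 3, and f(t) = 3·5^t.
f(7) = 3·5^7 = 234375.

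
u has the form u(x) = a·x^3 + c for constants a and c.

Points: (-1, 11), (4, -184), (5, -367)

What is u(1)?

From u(-1) = 11 and u(4) = -184: -1a + c = 11 and 64a + c = -184.
Subtracting: 65a = -195, so a = -3; then c = 11 − (-3)·(-1) = 8.
So u(x) = -3x³ + 8, and u(1) = 5.

5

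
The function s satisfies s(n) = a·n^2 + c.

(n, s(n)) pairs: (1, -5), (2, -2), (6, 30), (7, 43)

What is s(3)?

From s(1) = -5 and s(2) = -2: 1a + c = -5 and 4a + c = -2.
Subtracting: 3a = 3, so a = 1; then c = -5 − 1·1 = -6.
So s(n) = 1n² − 6, and s(3) = 3.

3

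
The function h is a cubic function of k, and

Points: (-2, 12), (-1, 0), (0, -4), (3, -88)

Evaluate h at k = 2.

-36

Write h(k) = ak³ + bk² + ck + d; the 4 given values yield a linear system in the 4 coefficients.
Solving, h(k) = -2k³ - 2k² - 4k - 4.
Then h(2) = -36.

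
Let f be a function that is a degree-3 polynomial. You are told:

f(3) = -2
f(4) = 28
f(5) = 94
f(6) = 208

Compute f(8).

628

Write f(x) = ax³ + bx² + cx + d; the 4 given values yield a linear system in the 4 coefficients.
Solving, f(x) = 2x³ - 6x² - 2x + 4.
Then f(8) = 628.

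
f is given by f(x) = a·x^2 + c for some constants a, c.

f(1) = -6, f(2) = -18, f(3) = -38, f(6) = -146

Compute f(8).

From f(1) = -6 and f(2) = -18: 1a + c = -6 and 4a + c = -18.
Subtracting: 3a = -12, so a = -4; then c = -6 − (-4)·1 = -2.
So f(x) = -4x² − 2, and f(8) = -258.

-258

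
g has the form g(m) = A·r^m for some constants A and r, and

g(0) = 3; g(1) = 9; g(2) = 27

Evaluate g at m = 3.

81

Consecutive ratio: 9/3 = 3, and 27/9 = 3, so r = 3.
Then A·3^0 = 3 gives A = 3, and g(m) = 3·3^m.
g(3) = 3·3^3 = 81.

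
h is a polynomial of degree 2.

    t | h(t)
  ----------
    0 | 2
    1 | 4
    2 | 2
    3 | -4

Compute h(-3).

Write h(t) = at² + bt + c; the 4 given values yield a linear system in the 3 coefficients.
Solving, h(t) = -2t² + 4t + 2.
Then h(-3) = -28.

-28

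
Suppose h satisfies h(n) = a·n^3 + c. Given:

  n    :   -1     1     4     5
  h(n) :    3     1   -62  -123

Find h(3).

From h(-1) = 3 and h(1) = 1: -1a + c = 3 and 1a + c = 1.
Subtracting: 2a = -2, so a = -1; then c = 3 − (-1)·(-1) = 2.
So h(n) = -1n³ + 2, and h(3) = -25.

-25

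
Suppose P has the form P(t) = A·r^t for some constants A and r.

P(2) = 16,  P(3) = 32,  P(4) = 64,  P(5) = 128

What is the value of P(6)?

Consecutive ratio: 32/16 = 2, and 64/32 = 2, so r = 2.
Then A·2^2 = 16 gives A = 4, and P(t) = 4·2^t.
P(6) = 4·2^6 = 256.

256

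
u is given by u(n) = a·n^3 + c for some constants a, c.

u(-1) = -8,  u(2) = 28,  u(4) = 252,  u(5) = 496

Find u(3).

104

From u(-1) = -8 and u(2) = 28: -1a + c = -8 and 8a + c = 28.
Subtracting: 9a = 36, so a = 4; then c = -8 − 4·(-1) = -4.
So u(n) = 4n³ − 4, and u(3) = 104.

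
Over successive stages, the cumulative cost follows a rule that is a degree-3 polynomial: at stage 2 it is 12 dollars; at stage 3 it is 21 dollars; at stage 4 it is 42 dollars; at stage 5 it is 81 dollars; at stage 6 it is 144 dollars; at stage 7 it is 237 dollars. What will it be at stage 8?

Write the value at m as Q(m).
Write Q(m) = am³ + bm² + cm + d; the 6 given values yield a linear system in the 4 coefficients.
Solving, Q(m) = m³ - 3m² + 5m + 6.
Then Q(8) = 366.

366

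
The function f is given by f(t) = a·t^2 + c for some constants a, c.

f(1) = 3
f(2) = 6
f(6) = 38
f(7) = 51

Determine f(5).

From f(1) = 3 and f(2) = 6: 1a + c = 3 and 4a + c = 6.
Subtracting: 3a = 3, so a = 1; then c = 3 − 1·1 = 2.
So f(t) = 1t² + 2, and f(5) = 27.

27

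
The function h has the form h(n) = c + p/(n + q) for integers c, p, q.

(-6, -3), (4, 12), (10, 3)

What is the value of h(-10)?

-2

(h(n) − c)(n + q) = p for each data point; the three points give a linear system in c and q, then p follows.
Solving: c = 0, q = -2, p = 24, so h(n) = 24/(n − 2).
Then h(-10) = 0 + 24/(-12) = -2.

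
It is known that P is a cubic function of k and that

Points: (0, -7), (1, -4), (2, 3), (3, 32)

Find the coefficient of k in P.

Write P(k) = ak³ + bk² + ck + d; the 4 given values yield a linear system in the 4 coefficients.
Solving, P(k) = 3k³ - 7k² + 7k - 7.
The coefficient of k is 7.

7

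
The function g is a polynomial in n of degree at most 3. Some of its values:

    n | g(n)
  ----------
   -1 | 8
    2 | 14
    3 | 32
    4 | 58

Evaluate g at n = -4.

74

Write g(n) = an³ + bn² + cn + d; the 4 given values yield a linear system in the 4 coefficients.
Solving, the leading coefficient vanishes, and g(n) = 4n² - 2n + 2.
Then g(-4) = 74.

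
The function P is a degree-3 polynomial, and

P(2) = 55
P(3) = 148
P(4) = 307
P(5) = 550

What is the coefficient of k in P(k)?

6

Write P(k) = ak³ + bk² + ck + d; the 4 given values yield a linear system in the 4 coefficients.
Solving, P(k) = 3k³ + 6k² + 6k - 5.
The coefficient of k is 6.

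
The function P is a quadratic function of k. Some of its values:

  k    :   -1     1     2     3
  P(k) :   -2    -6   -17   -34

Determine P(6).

-121

Write P(k) = ak² + bk + c; the 4 given values yield a linear system in the 3 coefficients.
Solving, P(k) = -3k² - 2k - 1.
Then P(6) = -121.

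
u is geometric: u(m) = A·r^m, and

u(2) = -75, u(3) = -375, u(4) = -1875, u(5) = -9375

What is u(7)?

-234375

Consecutive ratio: -375/(-75) = 5, and -1875/(-375) = 5, so r = 5.
Then A·5^2 = -75 gives A = -3, and u(m) = -3·5^m.
u(7) = -3·5^7 = -234375.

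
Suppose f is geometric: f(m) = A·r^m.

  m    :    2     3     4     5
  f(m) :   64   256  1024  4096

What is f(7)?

Consecutive ratio: 256/64 = 4, and 1024/256 = 4, so r = 4.
Then A·4^2 = 64 gives A = 4, and f(m) = 4·4^m.
f(7) = 4·4^7 = 65536.

65536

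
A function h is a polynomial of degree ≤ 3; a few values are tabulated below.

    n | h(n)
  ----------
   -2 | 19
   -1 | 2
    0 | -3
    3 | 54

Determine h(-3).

Write h(n) = an³ + bn² + cn + d; the 4 given values yield a linear system in the 4 coefficients.
Solving, the leading coefficient vanishes, and h(n) = 6n² + n - 3.
Then h(-3) = 48.

48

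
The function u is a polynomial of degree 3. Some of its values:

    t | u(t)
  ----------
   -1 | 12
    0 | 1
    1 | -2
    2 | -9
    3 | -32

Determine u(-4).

213

Write u(t) = at³ + bt² + ct + d; the 5 given values yield a linear system in the 4 coefficients.
Solving, u(t) = -2t³ + 4t² - 5t + 1.
Then u(-4) = 213.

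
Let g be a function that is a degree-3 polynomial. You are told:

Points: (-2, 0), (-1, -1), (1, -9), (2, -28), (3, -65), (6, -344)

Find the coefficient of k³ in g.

-1

Write g(k) = ak³ + bk² + ck + d; the 6 given values yield a linear system in the 4 coefficients.
Solving, g(k) = -k³ - 3k² - 3k - 2.
The coefficient of k³ is -1.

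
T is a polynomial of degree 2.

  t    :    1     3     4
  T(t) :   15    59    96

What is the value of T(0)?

Write T(t) = at² + bt + c; the 3 given values yield a linear system in the 3 coefficients.
Solving, T(t) = 5t² + 2t + 8.
Then T(0) = 8.

8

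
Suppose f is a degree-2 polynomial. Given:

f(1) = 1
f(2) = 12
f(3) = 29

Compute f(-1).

-3

Write f(t) = at² + bt + c; the 3 given values yield a linear system in the 3 coefficients.
Solving, f(t) = 3t² + 2t - 4.
Then f(-1) = -3.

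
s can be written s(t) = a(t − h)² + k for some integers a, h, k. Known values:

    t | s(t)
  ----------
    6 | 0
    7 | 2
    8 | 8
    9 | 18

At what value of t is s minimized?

First differences 2, 6, 10; second difference 4 = 2a, so a = 2.
Expanding, the t-coefficient is −2ah = -4h; matching it to the data gives h = 6, and then k = 0.
So s(t) = 2(t − 6)² + 0.
Hence h = 6.

6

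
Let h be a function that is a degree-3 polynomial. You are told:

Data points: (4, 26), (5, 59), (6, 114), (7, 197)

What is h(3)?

9

Write h(m) = am³ + bm² + cm + d; the 4 given values yield a linear system in the 4 coefficients.
Solving, h(m) = m³ - 4m² + 8m - 6.
Then h(3) = 9.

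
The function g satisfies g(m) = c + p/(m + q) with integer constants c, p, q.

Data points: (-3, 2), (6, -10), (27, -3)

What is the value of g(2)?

(g(m) − c)(m + q) = p for each data point; the three points give a linear system in c and q, then p follows.
Solving: c = -2, q = -3, p = -24, so g(m) = -2 − 24/(m − 3).
Then g(2) = -2 − 24/(-1) = 22.

22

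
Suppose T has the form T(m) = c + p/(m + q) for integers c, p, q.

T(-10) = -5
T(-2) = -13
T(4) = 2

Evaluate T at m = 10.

-1

(T(m) − c)(m + q) = p for each data point; the three points give a linear system in c and q, then p follows.
Solving: c = -3, q = 0, p = 20, so T(m) = -3 + 20/(m + 0).
Then T(10) = -3 + 20/10 = -1.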